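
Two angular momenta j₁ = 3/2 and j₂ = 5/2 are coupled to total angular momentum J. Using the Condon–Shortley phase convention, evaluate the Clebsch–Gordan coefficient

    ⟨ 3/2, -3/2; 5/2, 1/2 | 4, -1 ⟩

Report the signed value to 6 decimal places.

√[9·0!3!5!/9! · 0!3!3!2!3!5!] = √(6480/7)
  +(−1)^0/∏(0,0,3,3,0,2)! = 1/72  (running 1/72)
⟨..|..⟩ = √(6480/7)·(1/72) = +0.422577

+0.422577  (= +√(5/28))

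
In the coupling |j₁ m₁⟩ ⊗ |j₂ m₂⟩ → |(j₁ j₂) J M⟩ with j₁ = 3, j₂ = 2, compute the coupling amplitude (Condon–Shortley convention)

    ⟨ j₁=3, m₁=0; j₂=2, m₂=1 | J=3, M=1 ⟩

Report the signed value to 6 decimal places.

j₁+j₂−J=2  J+j₁−j₂=4  J−j₁+j₂=2  j₁+j₂+J+1=9
(j₁±m₁, j₂±m₂, J±M) = (3,3,3,1,4,2)
P² = 96/5
sum k=1..2:
  [1] −1/8 = -1/8
  [2] +1/12 = 1/12
S = -1/24
C² = P²·S² = 1/30 ; C = -0.182574

−√(1/30) = -0.182574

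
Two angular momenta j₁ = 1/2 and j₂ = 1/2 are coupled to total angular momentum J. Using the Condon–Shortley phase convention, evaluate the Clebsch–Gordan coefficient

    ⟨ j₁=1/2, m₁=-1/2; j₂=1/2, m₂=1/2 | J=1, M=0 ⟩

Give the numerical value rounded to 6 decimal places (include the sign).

triangle: 0!*1!*1!/3! = 1/6
(j±m)!: 0!*1!*1!*0!*1!*1! = 1
prefactor² = (2J+1)*Δ*N² = 1/2
  k=0: +1/(0!*0!*1!*1!*0!*0!) = 1
Σ = 1  ⇒  CG² = 1/2*1² = 1/2
CG = +√(1/2) = +0.707107

+0.707107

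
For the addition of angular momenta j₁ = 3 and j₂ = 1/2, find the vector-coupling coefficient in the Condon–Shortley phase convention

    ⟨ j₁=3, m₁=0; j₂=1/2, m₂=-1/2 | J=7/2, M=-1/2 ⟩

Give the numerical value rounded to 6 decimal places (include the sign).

triangle: 0!*6!*1!/8! = 720/40320
(j±m)!: 3!*3!*0!*1!*3!*4! = 5184
prefactor² = (2J+1)*Δ*N² = 5184/7
  k=0: +1/(0!*0!*3!*0!*3!*1!) = 1/36
Σ = 1/36  ⇒  CG² = 5184/7*1/36² = 4/7
CG = +√(4/7) = +0.755929

+√(4/7) = +0.755929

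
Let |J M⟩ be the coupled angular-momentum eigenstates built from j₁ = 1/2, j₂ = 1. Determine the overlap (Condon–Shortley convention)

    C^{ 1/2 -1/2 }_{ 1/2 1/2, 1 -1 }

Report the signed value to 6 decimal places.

+0.816497

√[2·1!0!1!/3! · 1!0!0!2!0!1!] = √(2/3)
  +(−1)^0/∏(0,1,0,0,0,1)! = 1  (running 1)
⟨..|..⟩ = √(2/3)·(1) = +0.816497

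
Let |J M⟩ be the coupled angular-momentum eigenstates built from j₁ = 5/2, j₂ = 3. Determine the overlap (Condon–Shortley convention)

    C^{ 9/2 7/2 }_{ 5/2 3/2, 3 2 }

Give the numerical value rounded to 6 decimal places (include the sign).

triangle: 1!×4!×5!/11! = 2880/39916800
(j±m)!: 4!×1!×5!×1!×8!×1! = 116121600
prefactor² = (2J+1)×Δ×N² = 921600/11
  k=0: +1/(0!×1!×1!×5!×3!×0!) = 1/720
  k=1: −1/(1!×0!×0!×4!×4!×1!) = -1/576
Σ = -1/2880  ⇒  CG² = 921600/11×(-1/2880)² = 1/99
CG = −√(1/99) = -0.100504

-0.100504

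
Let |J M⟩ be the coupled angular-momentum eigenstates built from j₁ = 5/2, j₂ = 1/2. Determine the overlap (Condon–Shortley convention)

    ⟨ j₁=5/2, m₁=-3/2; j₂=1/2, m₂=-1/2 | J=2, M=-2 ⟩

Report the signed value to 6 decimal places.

j₁+j₂−J=1  J+j₁−j₂=4  J−j₁+j₂=0  j₁+j₂+J+1=6
(j₁±m₁, j₂±m₂, J±M) = (1,4,0,1,0,4)
P² = 96
sum k=0..0:
  [0] +1/24 = 1/24
S = 1/24
C² = P²·S² = 1/6 ; C = +0.408248

+√(1/6) = +0.408248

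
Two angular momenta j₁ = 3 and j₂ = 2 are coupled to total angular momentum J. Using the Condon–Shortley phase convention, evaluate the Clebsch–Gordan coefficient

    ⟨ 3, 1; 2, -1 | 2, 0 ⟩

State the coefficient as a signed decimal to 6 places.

j₁+j₂−J=3  J+j₁−j₂=3  J−j₁+j₂=1  j₁+j₂+J+1=8
(j₁±m₁, j₂±m₂, J±M) = (4,2,1,3,2,2)
P² = 36/7
sum k=0..1:
  [0] +1/12 = 1/12
  [1] −1/4 = -1/4
S = -1/6
C² = P²·S² = 1/7 ; C = -0.377964

-0.377964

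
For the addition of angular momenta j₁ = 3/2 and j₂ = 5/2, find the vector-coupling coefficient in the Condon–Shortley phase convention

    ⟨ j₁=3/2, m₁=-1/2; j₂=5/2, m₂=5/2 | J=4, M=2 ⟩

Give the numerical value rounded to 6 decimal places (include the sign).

√[9·0!3!5!/9! · 1!2!5!0!6!2!] = √(43200/7)
  +(−1)^0/∏(0,0,2,5,1,0)! = 1/240  (running 1/240)
⟨..|..⟩ = √(43200/7)·(1/240) = +0.327327

+√(3/28) ≈ +0.327327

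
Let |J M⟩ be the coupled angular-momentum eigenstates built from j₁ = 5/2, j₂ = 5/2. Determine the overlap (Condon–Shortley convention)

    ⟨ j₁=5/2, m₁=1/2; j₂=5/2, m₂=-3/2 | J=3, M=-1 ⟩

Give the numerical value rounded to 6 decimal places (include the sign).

+0.182574  (= +√(1/30))

√[7·2!3!3!/9! · 3!2!1!4!2!4!] = √(96/5)
  +(−1)^0/∏(0,2,2,1,1,2)! = 1/8  (running 1/8)
  +(−1)^1/∏(1,1,1,0,2,3)! = -1/12  (running 1/24)
⟨..|..⟩ = √(96/5)·(1/24) = +0.182574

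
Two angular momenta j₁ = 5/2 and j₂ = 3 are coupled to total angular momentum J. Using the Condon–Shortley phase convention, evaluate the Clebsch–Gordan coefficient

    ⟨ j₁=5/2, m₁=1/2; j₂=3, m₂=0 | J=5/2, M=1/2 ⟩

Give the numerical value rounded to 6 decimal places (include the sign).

j₁+j₂−J=3  J+j₁−j₂=2  J−j₁+j₂=3  j₁+j₂+J+1=9
(j₁±m₁, j₂±m₂, J±M) = (3,2,3,3,3,2)
P² = 216/35
sum k=0..2:
  [0] +1/72 = 1/72
  [1] −1/4 = -1/4
  [2] +1/8 = 1/8
S = -1/9
C² = P²·S² = 8/105 ; C = -0.276026

-0.276026  (= −√(8/105))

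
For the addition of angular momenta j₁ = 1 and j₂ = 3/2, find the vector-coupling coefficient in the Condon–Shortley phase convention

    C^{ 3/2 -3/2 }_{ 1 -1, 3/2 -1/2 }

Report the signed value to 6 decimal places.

j₁+j₂−J=1  J+j₁−j₂=1  J−j₁+j₂=2  j₁+j₂+J+1=5
(j₁±m₁, j₂±m₂, J±M) = (0,2,1,2,0,3)
P² = 8/5
sum k=1..1:
  [1] −1/2 = -1/2
S = -1/2
C² = P²·S² = 2/5 ; C = -0.632456

−√(2/5) ≈ -0.632456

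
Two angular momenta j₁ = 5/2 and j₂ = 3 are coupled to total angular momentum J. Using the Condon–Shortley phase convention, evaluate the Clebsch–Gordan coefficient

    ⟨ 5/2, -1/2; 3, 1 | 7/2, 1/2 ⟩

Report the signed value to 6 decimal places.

√[8·2!3!4!/10! · 2!3!4!2!4!3!] = √(9216/175)
  +(−1)^0/∏(0,2,3,4,0,0)! = 1/288  (running 1/288)
  +(−1)^1/∏(1,1,2,3,1,1)! = -1/12  (running -23/288)
  +(−1)^2/∏(2,0,1,2,2,2)! = 1/16  (running -5/288)
⟨..|..⟩ = √(9216/175)·(-5/288) = -0.125988

-0.125988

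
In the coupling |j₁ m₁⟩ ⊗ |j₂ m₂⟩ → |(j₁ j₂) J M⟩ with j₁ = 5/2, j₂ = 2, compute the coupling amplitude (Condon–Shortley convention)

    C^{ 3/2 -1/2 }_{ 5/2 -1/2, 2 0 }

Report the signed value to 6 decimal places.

j₁+j₂−J=3  J+j₁−j₂=2  J−j₁+j₂=1  j₁+j₂+J+1=7
(j₁±m₁, j₂±m₂, J±M) = (2,3,2,2,1,2)
P² = 32/35
sum k=1..2:
  [1] −1/4 = -1/4
  [2] +1/2 = 1/2
S = 1/4
C² = P²·S² = 2/35 ; C = +0.239046

+0.239046  (= +√(2/35))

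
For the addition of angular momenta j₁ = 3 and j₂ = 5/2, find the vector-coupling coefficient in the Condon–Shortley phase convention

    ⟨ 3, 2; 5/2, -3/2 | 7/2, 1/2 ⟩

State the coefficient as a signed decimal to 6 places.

√[8·2!4!3!/10! · 5!1!1!4!4!3!] = √(9216/35)
  +(−1)^0/∏(0,2,1,1,3,2)! = 1/24  (running 1/24)
  +(−1)^1/∏(1,1,0,0,4,3)! = -1/144  (running 5/144)
⟨..|..⟩ = √(9216/35)·(5/144) = +0.563436

+0.563436  (= +√(20/63))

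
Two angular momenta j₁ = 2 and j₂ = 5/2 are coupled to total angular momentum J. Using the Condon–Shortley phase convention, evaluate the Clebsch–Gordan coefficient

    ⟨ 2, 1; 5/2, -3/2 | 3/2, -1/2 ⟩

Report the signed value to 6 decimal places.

−√(2/105) ≈ -0.138013

√[4·3!1!2!/7! · 3!1!1!4!1!2!] = √(96/35)
  +(−1)^0/∏(0,3,1,1,0,1)! = 1/6  (running 1/6)
  +(−1)^1/∏(1,2,0,0,1,2)! = -1/4  (running -1/12)
⟨..|..⟩ = √(96/35)·(-1/12) = -0.138013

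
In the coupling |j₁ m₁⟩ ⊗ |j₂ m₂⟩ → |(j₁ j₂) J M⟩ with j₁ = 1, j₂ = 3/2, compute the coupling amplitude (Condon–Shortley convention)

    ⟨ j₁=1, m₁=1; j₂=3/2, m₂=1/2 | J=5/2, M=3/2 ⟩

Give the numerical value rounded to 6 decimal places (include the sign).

triangle: 0!*2!*3!/6! = 12/720
(j±m)!: 2!*0!*2!*1!*4!*1! = 96
prefactor² = (2J+1)*Δ*N² = 48/5
  k=0: +1/(0!*0!*0!*2!*2!*1!) = 1/4
Σ = 1/4  ⇒  CG² = 48/5*1/4² = 3/5
CG = +√(3/5) = +0.774597

+√(3/5) ≈ +0.774597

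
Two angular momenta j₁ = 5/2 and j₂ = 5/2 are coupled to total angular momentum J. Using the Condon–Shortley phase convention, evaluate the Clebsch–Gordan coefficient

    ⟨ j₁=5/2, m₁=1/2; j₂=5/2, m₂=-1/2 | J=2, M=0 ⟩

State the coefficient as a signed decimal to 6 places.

−√(4/21) = -0.436436

j₁+j₂−J=3  J+j₁−j₂=2  J−j₁+j₂=2  j₁+j₂+J+1=8
(j₁±m₁, j₂±m₂, J±M) = (3,2,2,3,2,2)
P² = 12/7
sum k=0..2:
  [0] +1/24 = 1/24
  [1] −1/2 = -1/2
  [2] +1/8 = 1/8
S = -1/3
C² = P²·S² = 4/21 ; C = -0.436436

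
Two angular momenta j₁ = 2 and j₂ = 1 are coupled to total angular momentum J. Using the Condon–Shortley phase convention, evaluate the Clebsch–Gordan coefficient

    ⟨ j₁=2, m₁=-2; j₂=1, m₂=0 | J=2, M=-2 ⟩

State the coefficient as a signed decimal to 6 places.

triangle: 1!*3!*1!/6! = 6/720
(j±m)!: 0!*4!*1!*1!*0!*4! = 576
prefactor² = (2J+1)*Δ*N² = 24
  k=1: −1/(1!*0!*3!*0!*0!*1!) = -1/6
Σ = -1/6  ⇒  CG² = 24*(-1/6)² = 2/3
CG = −√(2/3) = -0.816497

-0.816497  (= −√(2/3))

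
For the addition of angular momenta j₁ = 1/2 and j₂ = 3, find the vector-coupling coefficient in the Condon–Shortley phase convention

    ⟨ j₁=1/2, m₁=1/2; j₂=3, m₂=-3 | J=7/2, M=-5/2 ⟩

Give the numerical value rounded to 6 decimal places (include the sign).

+0.377964  (= +√(1/7))

triangle: 0!×1!×6!/8! = 720/40320
(j±m)!: 1!×0!×0!×6!×1!×6! = 518400
prefactor² = (2J+1)×Δ×N² = 518400/7
  k=0: +1/(0!×0!×0!×0!×1!×6!) = 1/720
Σ = 1/720  ⇒  CG² = 518400/7×1/720² = 1/7
CG = +√(1/7) = +0.377964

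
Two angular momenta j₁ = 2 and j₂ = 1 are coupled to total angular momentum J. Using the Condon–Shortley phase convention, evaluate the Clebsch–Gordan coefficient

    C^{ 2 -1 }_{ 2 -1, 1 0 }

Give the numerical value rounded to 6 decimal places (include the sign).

−√(1/6) = -0.408248

triangle: 1!*3!*1!/6! = 6/720
(j±m)!: 1!*3!*1!*1!*1!*3! = 36
prefactor² = (2J+1)*Δ*N² = 3/2
  k=0: +1/(0!*1!*3!*1!*0!*0!) = 1/6
  k=1: −1/(1!*0!*2!*0!*1!*1!) = -1/2
Σ = -1/3  ⇒  CG² = 3/2*(-1/3)² = 1/6
CG = −√(1/6) = -0.408248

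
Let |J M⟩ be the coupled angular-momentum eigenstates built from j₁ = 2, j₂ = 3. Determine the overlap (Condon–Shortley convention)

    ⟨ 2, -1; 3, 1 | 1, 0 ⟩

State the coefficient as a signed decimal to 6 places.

√[3·4!0!2!/7! · 1!3!4!2!1!1!] = √(288/35)
  +(−1)^3/∏(3,1,0,1,0,1)! = -1/6  (running -1/6)
⟨..|..⟩ = √(288/35)·(-1/6) = -0.478091

−√(8/35) ≈ -0.478091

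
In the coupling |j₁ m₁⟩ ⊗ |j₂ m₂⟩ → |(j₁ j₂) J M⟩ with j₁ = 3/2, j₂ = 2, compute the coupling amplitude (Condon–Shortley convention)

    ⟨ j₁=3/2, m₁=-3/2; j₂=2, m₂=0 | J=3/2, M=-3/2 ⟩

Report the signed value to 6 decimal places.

√[4·2!1!2!/6! · 0!3!2!2!0!3!] = √(16/5)
  +(−1)^2/∏(2,0,1,0,0,2)! = 1/4  (running 1/4)
⟨..|..⟩ = √(16/5)·(1/4) = +0.447214

+√(1/5) = +0.447214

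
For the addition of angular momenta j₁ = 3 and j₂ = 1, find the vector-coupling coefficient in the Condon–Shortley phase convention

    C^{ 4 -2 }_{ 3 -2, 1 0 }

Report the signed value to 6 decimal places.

triangle: 0!*6!*2!/9! = 1440/362880
(j±m)!: 1!*5!*1!*1!*2!*6! = 172800
prefactor² = (2J+1)*Δ*N² = 43200/7
  k=0: +1/(0!*0!*5!*1!*1!*1!) = 1/120
Σ = 1/120  ⇒  CG² = 43200/7*1/120² = 3/7
CG = +√(3/7) = +0.654654

+0.654654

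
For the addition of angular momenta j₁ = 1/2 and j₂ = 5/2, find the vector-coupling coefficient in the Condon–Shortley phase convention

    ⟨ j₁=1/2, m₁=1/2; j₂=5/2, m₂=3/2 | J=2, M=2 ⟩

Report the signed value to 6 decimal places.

+0.408248

triangle: 1!*0!*4!/6! = 24/720
(j±m)!: 1!*0!*4!*1!*4!*0! = 576
prefactor² = (2J+1)*Δ*N² = 96
  k=0: +1/(0!*1!*0!*4!*0!*0!) = 1/24
Σ = 1/24  ⇒  CG² = 96*1/24² = 1/6
CG = +√(1/6) = +0.408248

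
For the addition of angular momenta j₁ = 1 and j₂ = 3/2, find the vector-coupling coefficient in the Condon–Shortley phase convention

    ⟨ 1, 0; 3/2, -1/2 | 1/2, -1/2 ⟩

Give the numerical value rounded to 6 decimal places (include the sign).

-0.577350  (= −√(1/3))

triangle: 2!×0!×1!/4! = 2/24
(j±m)!: 1!×1!×1!×2!×0!×1! = 2
prefactor² = (2J+1)×Δ×N² = 1/3
  k=1: −1/(1!×1!×0!×0!×0!×1!) = -1
Σ = -1  ⇒  CG² = 1/3×(-1)² = 1/3
CG = −√(1/3) = -0.577350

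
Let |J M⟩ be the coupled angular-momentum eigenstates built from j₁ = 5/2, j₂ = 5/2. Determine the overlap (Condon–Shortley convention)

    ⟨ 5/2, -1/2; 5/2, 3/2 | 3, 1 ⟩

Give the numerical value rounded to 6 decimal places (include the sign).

j₁+j₂−J=2  J+j₁−j₂=3  J−j₁+j₂=3  j₁+j₂+J+1=9
(j₁±m₁, j₂±m₂, J±M) = (2,3,4,1,4,2)
P² = 96/5
sum k=1..2:
  [1] −1/12 = -1/12
  [2] +1/8 = 1/8
S = 1/24
C² = P²·S² = 1/30 ; C = +0.182574

+√(1/30) = +0.182574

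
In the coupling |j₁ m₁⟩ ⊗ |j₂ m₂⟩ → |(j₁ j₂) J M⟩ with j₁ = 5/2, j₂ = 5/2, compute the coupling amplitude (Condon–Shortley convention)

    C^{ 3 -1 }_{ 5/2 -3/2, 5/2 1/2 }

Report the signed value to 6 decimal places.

+0.182574  (= +√(1/30))

j₁+j₂−J=2  J+j₁−j₂=3  J−j₁+j₂=3  j₁+j₂+J+1=9
(j₁±m₁, j₂±m₂, J±M) = (1,4,3,2,2,4)
P² = 96/5
sum k=1..2:
  [1] −1/12 = -1/12
  [2] +1/8 = 1/8
S = 1/24
C² = P²·S² = 1/30 ; C = +0.182574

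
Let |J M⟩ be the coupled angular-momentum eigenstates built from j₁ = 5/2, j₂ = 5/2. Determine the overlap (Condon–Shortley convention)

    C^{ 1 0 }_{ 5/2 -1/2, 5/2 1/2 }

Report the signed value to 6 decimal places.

j₁+j₂−J=4  J+j₁−j₂=1  J−j₁+j₂=1  j₁+j₂+J+1=7
(j₁±m₁, j₂±m₂, J±M) = (2,3,3,2,1,1)
P² = 72/35
sum k=2..3:
  [2] +1/4 = 1/4
  [3] −1/6 = -1/6
S = 1/12
C² = P²·S² = 1/70 ; C = +0.119523

+0.119523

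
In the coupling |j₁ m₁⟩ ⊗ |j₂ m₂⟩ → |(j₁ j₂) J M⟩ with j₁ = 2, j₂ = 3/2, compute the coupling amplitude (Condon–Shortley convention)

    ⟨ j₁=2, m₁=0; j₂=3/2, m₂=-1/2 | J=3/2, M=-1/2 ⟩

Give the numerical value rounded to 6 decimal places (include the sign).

j₁+j₂−J=2  J+j₁−j₂=2  J−j₁+j₂=1  j₁+j₂+J+1=6
(j₁±m₁, j₂±m₂, J±M) = (2,2,1,2,1,2)
P² = 16/45
sum k=0..1:
  [0] +1/4 = 1/4
  [1] −1/1 = -1
S = -3/4
C² = P²·S² = 1/5 ; C = -0.447214

−√(1/5) ≈ -0.447214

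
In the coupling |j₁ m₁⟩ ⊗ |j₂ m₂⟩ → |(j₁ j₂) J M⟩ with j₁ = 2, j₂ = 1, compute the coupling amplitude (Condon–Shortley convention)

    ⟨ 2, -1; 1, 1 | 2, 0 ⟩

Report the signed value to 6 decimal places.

-0.707107  (= −√(1/2))

√[5·1!3!1!/6! · 1!3!2!0!2!2!] = √(2)
  +(−1)^1/∏(1,0,2,1,1,0)! = -1/2  (running -1/2)
⟨..|..⟩ = √(2)·(-1/2) = -0.707107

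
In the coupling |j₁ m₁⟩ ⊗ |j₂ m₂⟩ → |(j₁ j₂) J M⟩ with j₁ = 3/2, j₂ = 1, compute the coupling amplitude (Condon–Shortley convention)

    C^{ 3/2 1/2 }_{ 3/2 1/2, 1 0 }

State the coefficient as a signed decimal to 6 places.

+√(1/15) ≈ +0.258199

√[4·1!2!1!/5! · 2!1!1!1!2!1!] = √(4/15)
  +(−1)^0/∏(0,1,1,1,1,0)! = 1  (running 1)
  +(−1)^1/∏(1,0,0,0,2,1)! = -1/2  (running 1/2)
⟨..|..⟩ = √(4/15)·(1/2) = +0.258199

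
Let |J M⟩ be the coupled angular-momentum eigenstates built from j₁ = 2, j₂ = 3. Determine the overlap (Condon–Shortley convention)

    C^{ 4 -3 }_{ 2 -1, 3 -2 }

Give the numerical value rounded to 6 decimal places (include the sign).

+0.223607

triangle: 1!·3!·5!/10! = 720/3628800
(j±m)!: 1!·3!·1!·5!·1!·7! = 3628800
prefactor² = (2J+1)·Δ·N² = 6480
  k=0: +1/(0!·1!·3!·1!·0!·4!) = 1/144
  k=1: −1/(1!·0!·2!·0!·1!·5!) = -1/240
Σ = 1/360  ⇒  CG² = 6480·1/360² = 1/20
CG = +√(1/20) = +0.223607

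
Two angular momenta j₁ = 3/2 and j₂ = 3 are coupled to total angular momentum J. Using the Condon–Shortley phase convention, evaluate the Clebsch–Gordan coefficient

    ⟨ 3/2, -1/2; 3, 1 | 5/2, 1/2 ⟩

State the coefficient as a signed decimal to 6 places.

−√(1/70) ≈ -0.119523

√[6·2!1!4!/8! · 1!2!4!2!3!2!] = √(288/35)
  +(−1)^1/∏(1,1,1,3,0,1)! = -1/6  (running -1/6)
  +(−1)^2/∏(2,0,0,2,1,2)! = 1/8  (running -1/24)
⟨..|..⟩ = √(288/35)·(-1/24) = -0.119523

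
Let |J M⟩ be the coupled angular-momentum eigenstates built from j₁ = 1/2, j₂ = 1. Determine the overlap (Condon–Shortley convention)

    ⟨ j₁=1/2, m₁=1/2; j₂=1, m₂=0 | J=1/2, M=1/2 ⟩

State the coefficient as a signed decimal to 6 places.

+0.577350  (= +√(1/3))

j₁+j₂−J=1  J+j₁−j₂=0  J−j₁+j₂=1  j₁+j₂+J+1=3
(j₁±m₁, j₂±m₂, J±M) = (1,0,1,1,1,0)
P² = 1/3
sum k=0..0:
  [0] +1/1 = 1
S = 1
C² = P²·S² = 1/3 ; C = +0.577350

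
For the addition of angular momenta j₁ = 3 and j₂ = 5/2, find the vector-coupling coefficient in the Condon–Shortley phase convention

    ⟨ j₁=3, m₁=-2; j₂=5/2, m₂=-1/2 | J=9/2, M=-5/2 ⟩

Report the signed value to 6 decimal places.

j₁+j₂−J=1  J+j₁−j₂=5  J−j₁+j₂=4  j₁+j₂+J+1=11
(j₁±m₁, j₂±m₂, J±M) = (1,5,2,3,2,7)
P² = 115200/11
sum k=0..1:
  [0] +1/480 = 1/480
  [1] −1/144 = -1/144
S = -7/1440
C² = P²·S² = 49/198 ; C = -0.497468

−√(49/198) = -0.497468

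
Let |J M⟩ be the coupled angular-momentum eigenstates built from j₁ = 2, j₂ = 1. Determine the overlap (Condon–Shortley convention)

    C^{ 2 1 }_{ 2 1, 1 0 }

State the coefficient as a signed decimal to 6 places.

√[5·1!3!1!/6! · 3!1!1!1!3!1!] = √(3/2)
  +(−1)^0/∏(0,1,1,1,2,0)! = 1/2  (running 1/2)
  +(−1)^1/∏(1,0,0,0,3,1)! = -1/6  (running 1/3)
⟨..|..⟩ = √(3/2)·(1/3) = +0.408248

+0.408248  (= +√(1/6))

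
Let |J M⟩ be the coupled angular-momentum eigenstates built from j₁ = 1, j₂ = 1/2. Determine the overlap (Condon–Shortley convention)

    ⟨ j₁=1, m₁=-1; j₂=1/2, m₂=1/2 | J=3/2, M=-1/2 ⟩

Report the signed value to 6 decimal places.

+√(1/3) ≈ +0.577350

triangle: 0!*2!*1!/4! = 2/24
(j±m)!: 0!*2!*1!*0!*1!*2! = 4
prefactor² = (2J+1)*Δ*N² = 4/3
  k=0: +1/(0!*0!*2!*1!*0!*0!) = 1/2
Σ = 1/2  ⇒  CG² = 4/3*1/2² = 1/3
CG = +√(1/3) = +0.577350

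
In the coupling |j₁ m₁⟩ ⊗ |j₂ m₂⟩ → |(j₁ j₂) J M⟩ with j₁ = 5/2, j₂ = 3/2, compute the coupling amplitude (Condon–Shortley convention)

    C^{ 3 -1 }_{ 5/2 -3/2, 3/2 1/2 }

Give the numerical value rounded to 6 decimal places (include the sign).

triangle: 1!*4!*2!/8! = 48/40320
(j±m)!: 1!*4!*2!*1!*2!*4! = 2304
prefactor² = (2J+1)*Δ*N² = 96/5
  k=0: +1/(0!*1!*4!*2!*0!*0!) = 1/48
  k=1: −1/(1!*0!*3!*1!*1!*1!) = -1/6
Σ = -7/48  ⇒  CG² = 96/5*(-7/48)² = 49/120
CG = −√(49/120) = -0.639010

−√(49/120) = -0.639010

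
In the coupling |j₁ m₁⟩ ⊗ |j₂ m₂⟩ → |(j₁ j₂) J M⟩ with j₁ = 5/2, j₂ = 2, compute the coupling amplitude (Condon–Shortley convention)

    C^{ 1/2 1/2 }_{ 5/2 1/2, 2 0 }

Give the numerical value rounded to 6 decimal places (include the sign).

√[2·4!1!0!/6! · 3!2!2!2!1!0!] = √(16/5)
  +(−1)^2/∏(2,2,0,0,1,0)! = 1/4  (running 1/4)
⟨..|..⟩ = √(16/5)·(1/4) = +0.447214

+√(1/5) = +0.447214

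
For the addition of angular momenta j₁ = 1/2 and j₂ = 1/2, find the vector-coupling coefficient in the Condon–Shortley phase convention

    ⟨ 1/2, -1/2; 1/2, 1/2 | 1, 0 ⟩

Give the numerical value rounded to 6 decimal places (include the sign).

+0.707107  (= +√(1/2))

√[3·0!1!1!/3! · 0!1!1!0!1!1!] = √(1/2)
  +(−1)^0/∏(0,0,1,1,0,0)! = 1  (running 1)
⟨..|..⟩ = √(1/2)·(1) = +0.707107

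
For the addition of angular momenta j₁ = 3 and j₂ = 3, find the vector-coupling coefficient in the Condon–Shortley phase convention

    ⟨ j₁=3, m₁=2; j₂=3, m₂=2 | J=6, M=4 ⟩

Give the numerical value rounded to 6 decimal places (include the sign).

triangle: 0!*6!*6!/13! = 518400/6227020800
(j±m)!: 5!*1!*5!*1!*10!*2! = 104509440000
prefactor² = (2J+1)*Δ*N² = 1244160000/11
  k=0: +1/(0!*0!*1!*5!*5!*1!) = 1/14400
Σ = 1/14400  ⇒  CG² = 1244160000/11*1/14400² = 6/11
CG = +√(6/11) = +0.738549

+0.738549  (= +√(6/11))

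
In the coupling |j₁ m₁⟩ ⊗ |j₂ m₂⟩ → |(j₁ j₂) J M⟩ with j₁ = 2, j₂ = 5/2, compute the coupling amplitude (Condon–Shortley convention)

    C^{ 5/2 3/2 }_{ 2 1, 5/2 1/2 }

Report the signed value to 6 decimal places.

triangle: 2!×2!×3!/8! = 24/40320
(j±m)!: 3!×1!×3!×2!×4!×1! = 1728
prefactor² = (2J+1)×Δ×N² = 216/35
  k=0: +1/(0!×2!×1!×3!×1!×0!) = 1/12
  k=1: −1/(1!×1!×0!×2!×2!×1!) = -1/4
Σ = -1/6  ⇒  CG² = 216/35×(-1/6)² = 6/35
CG = −√(6/35) = -0.414039

−√(6/35) ≈ -0.414039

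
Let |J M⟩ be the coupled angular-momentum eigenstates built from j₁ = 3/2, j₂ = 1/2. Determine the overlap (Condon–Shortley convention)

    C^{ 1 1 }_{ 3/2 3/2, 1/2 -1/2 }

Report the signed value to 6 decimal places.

+√(3/4) ≈ +0.866025

triangle: 1!·2!·0!/4! = 2/24
(j±m)!: 3!·0!·0!·1!·2!·0! = 12
prefactor² = (2J+1)·Δ·N² = 3
  k=0: +1/(0!·1!·0!·0!·2!·0!) = 1/2
Σ = 1/2  ⇒  CG² = 3·1/2² = 3/4
CG = +√(3/4) = +0.866025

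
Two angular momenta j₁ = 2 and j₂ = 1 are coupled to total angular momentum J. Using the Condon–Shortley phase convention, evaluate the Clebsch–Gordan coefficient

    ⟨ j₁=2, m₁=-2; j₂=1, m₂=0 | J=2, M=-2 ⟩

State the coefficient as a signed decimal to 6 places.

−√(2/3) ≈ -0.816497

√[5·1!3!1!/6! · 0!4!1!1!0!4!] = √(24)
  +(−1)^1/∏(1,0,3,0,0,1)! = -1/6  (running -1/6)
⟨..|..⟩ = √(24)·(-1/6) = -0.816497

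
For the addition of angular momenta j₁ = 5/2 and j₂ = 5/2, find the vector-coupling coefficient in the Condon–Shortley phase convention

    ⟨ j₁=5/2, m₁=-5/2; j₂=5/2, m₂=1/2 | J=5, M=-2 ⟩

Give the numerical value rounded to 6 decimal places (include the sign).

√[11·0!5!5!/11! · 0!5!3!2!3!7!] = √(172800)
  +(−1)^0/∏(0,0,5,3,0,2)! = 1/1440  (running 1/1440)
⟨..|..⟩ = √(172800)·(1/1440) = +0.288675

+0.288675  (= +√(1/12))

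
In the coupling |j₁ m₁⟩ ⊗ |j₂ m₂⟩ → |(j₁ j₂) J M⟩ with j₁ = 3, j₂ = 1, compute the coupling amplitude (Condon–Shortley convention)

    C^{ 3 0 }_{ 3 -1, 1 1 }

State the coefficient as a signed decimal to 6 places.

−√(1/2) ≈ -0.707107

j₁+j₂−J=1  J+j₁−j₂=5  J−j₁+j₂=1  j₁+j₂+J+1=8
(j₁±m₁, j₂±m₂, J±M) = (2,4,2,0,3,3)
P² = 72
sum k=1..1:
  [1] −1/12 = -1/12
S = -1/12
C² = P²·S² = 1/2 ; C = -0.707107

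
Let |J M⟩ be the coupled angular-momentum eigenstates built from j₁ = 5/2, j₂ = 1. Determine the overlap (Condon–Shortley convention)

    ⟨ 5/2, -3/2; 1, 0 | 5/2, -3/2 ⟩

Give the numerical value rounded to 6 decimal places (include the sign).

triangle: 1!×4!×1!/7! = 24/5040
(j±m)!: 1!×4!×1!×1!×1!×4! = 576
prefactor² = (2J+1)×Δ×N² = 576/35
  k=0: +1/(0!×1!×4!×1!×0!×0!) = 1/24
  k=1: −1/(1!×0!×3!×0!×1!×1!) = -1/6
Σ = -1/8  ⇒  CG² = 576/35×(-1/8)² = 9/35
CG = −√(9/35) = -0.507093

-0.507093  (= −√(9/35))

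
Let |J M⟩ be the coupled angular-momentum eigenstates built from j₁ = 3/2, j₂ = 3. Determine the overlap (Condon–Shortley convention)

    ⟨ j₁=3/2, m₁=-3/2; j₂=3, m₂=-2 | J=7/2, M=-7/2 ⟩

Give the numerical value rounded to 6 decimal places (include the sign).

-0.577350

triangle: 1!*2!*5!/9! = 240/362880
(j±m)!: 0!*3!*1!*5!*0!*7! = 3628800
prefactor² = (2J+1)*Δ*N² = 19200
  k=1: −1/(1!*0!*2!*0!*0!*5!) = -1/240
Σ = -1/240  ⇒  CG² = 19200*(-1/240)² = 1/3
CG = −√(1/3) = -0.577350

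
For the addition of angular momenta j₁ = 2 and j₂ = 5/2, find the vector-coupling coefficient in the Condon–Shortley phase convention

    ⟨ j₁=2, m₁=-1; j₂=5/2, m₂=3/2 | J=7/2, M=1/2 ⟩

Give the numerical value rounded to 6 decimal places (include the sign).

triangle: 1!·3!·4!/9! = 144/362880
(j±m)!: 1!·3!·4!·1!·4!·3! = 20736
prefactor² = (2J+1)·Δ·N² = 2304/35
  k=0: +1/(0!·1!·3!·4!·0!·0!) = 1/144
  k=1: −1/(1!·0!·2!·3!·1!·1!) = -1/12
Σ = -11/144  ⇒  CG² = 2304/35·(-11/144)² = 121/315
CG = −√(121/315) = -0.619780

−√(121/315) ≈ -0.619780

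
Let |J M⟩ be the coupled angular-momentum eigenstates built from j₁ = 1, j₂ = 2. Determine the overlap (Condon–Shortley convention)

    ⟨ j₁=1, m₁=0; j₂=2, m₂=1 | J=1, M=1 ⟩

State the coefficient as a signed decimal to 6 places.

√[3·2!0!2!/5! · 1!1!3!1!2!0!] = √(6/5)
  +(−1)^1/∏(1,1,0,2,0,0)! = -1/2  (running -1/2)
⟨..|..⟩ = √(6/5)·(-1/2) = -0.547723

−√(3/10) ≈ -0.547723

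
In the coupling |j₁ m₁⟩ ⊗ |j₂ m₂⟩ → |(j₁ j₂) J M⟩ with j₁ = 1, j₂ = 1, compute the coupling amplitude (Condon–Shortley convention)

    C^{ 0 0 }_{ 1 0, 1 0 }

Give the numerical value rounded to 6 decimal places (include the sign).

√[1·2!0!0!/3! · 1!1!1!1!0!0!] = √(1/3)
  +(−1)^1/∏(1,1,0,0,0,0)! = -1  (running -1)
⟨..|..⟩ = √(1/3)·(-1) = -0.577350

−√(1/3) ≈ -0.577350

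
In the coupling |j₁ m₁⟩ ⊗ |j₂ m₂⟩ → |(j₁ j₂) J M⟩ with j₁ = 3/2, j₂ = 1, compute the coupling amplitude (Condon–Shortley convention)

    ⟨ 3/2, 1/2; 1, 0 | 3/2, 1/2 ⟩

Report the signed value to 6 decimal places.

j₁+j₂−J=1  J+j₁−j₂=2  J−j₁+j₂=1  j₁+j₂+J+1=5
(j₁±m₁, j₂±m₂, J±M) = (2,1,1,1,2,1)
P² = 4/15
sum k=0..1:
  [0] +1/1 = 1
  [1] −1/2 = -1/2
S = 1/2
C² = P²·S² = 1/15 ; C = +0.258199

+√(1/15) = +0.258199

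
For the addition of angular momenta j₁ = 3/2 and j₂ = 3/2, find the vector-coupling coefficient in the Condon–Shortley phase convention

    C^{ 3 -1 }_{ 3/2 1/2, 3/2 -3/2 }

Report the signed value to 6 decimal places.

+√(1/5) = +0.447214

j₁+j₂−J=0  J+j₁−j₂=3  J−j₁+j₂=3  j₁+j₂+J+1=7
(j₁±m₁, j₂±m₂, J±M) = (2,1,0,3,2,4)
P² = 144/5
sum k=0..0:
  [0] +1/12 = 1/12
S = 1/12
C² = P²·S² = 1/5 ; C = +0.447214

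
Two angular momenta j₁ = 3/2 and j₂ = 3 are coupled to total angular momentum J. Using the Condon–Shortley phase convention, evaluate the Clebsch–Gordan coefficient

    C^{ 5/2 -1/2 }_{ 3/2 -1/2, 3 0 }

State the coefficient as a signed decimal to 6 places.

-0.414039  (= −√(6/35))

j₁+j₂−J=2  J+j₁−j₂=1  J−j₁+j₂=4  j₁+j₂+J+1=8
(j₁±m₁, j₂±m₂, J±M) = (1,2,3,3,2,3)
P² = 216/35
sum k=1..2:
  [1] −1/4 = -1/4
  [2] +1/12 = 1/12
S = -1/6
C² = P²·S² = 6/35 ; C = -0.414039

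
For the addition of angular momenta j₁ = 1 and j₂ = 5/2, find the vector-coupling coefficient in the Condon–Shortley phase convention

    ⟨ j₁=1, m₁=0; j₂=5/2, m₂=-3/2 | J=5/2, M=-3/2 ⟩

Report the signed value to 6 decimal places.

√[6·1!1!4!/7! · 1!1!1!4!1!4!] = √(576/35)
  +(−1)^0/∏(0,1,1,1,0,3)! = 1/6  (running 1/6)
  +(−1)^1/∏(1,0,0,0,1,4)! = -1/24  (running 1/8)
⟨..|..⟩ = √(576/35)·(1/8) = +0.507093

+√(9/35) ≈ +0.507093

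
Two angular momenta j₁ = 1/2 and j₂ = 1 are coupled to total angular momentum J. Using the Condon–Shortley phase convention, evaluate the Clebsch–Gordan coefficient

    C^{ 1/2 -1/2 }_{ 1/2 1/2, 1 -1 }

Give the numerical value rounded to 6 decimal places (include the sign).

j₁+j₂−J=1  J+j₁−j₂=0  J−j₁+j₂=1  j₁+j₂+J+1=3
(j₁±m₁, j₂±m₂, J±M) = (1,0,0,2,0,1)
P² = 2/3
sum k=0..0:
  [0] +1/1 = 1
S = 1
C² = P²·S² = 2/3 ; C = +0.816497

+√(2/3) ≈ +0.816497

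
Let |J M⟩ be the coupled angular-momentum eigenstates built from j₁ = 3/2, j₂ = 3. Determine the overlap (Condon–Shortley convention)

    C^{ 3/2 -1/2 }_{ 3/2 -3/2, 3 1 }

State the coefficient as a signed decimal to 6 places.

√[4·3!0!3!/7! · 0!3!4!2!1!2!] = √(576/35)
  +(−1)^3/∏(3,0,0,1,0,2)! = -1/12  (running -1/12)
⟨..|..⟩ = √(576/35)·(-1/12) = -0.338062

−√(4/35) ≈ -0.338062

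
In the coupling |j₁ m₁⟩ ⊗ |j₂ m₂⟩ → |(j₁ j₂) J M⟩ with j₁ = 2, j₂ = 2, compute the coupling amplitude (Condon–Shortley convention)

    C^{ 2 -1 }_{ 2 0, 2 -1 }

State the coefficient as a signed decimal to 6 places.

-0.267261  (= −√(1/14))

j₁+j₂−J=2  J+j₁−j₂=2  J−j₁+j₂=2  j₁+j₂+J+1=7
(j₁±m₁, j₂±m₂, J±M) = (2,2,1,3,1,3)
P² = 8/7
sum k=0..1:
  [0] +1/4 = 1/4
  [1] −1/2 = -1/2
S = -1/4
C² = P²·S² = 1/14 ; C = -0.267261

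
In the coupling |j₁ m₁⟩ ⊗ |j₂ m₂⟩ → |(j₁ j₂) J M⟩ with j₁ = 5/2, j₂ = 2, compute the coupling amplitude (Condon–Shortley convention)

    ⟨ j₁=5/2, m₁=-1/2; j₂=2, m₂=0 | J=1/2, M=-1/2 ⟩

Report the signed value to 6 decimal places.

+0.447214

j₁+j₂−J=4  J+j₁−j₂=1  J−j₁+j₂=0  j₁+j₂+J+1=6
(j₁±m₁, j₂±m₂, J±M) = (2,3,2,2,0,1)
P² = 16/5
sum k=2..2:
  [2] +1/4 = 1/4
S = 1/4
C² = P²·S² = 1/5 ; C = +0.447214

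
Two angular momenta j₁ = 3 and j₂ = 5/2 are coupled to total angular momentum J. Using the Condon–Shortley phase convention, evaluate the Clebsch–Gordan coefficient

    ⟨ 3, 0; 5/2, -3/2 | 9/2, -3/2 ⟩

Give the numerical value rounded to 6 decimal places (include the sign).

+0.540562

j₁+j₂−J=1  J+j₁−j₂=5  J−j₁+j₂=4  j₁+j₂+J+1=11
(j₁±m₁, j₂±m₂, J±M) = (3,3,1,4,3,6)
P² = 207360/77
sum k=0..1:
  [0] +1/72 = 1/72
  [1] −1/288 = -1/288
S = 1/96
C² = P²·S² = 45/154 ; C = +0.540562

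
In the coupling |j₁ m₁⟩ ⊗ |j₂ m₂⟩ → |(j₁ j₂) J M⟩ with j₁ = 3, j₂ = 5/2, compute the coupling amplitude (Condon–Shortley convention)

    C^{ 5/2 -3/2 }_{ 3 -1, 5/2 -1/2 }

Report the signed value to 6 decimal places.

+0.169031

triangle: 3!·3!·2!/9! = 72/362880
(j±m)!: 2!·4!·2!·3!·1!·4! = 13824
prefactor² = (2J+1)·Δ·N² = 576/35
  k=1: −1/(1!·2!·3!·1!·0!·1!) = -1/12
  k=2: +1/(2!·1!·2!·0!·1!·2!) = 1/8
Σ = 1/24  ⇒  CG² = 576/35·1/24² = 1/35
CG = +√(1/35) = +0.169031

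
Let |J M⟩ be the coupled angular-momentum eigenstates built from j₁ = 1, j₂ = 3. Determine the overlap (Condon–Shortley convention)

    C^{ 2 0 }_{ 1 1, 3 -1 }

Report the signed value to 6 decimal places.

√[5·2!0!4!/7! · 2!0!2!4!2!2!] = √(128/7)
  +(−1)^0/∏(0,2,0,2,0,2)! = 1/8  (running 1/8)
⟨..|..⟩ = √(128/7)·(1/8) = +0.534522

+0.534522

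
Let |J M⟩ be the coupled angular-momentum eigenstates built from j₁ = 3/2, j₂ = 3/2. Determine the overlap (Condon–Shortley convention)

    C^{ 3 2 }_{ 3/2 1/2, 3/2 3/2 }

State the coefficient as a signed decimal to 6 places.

triangle: 0!×3!×3!/7! = 36/5040
(j±m)!: 2!×1!×3!×0!×5!×1! = 1440
prefactor² = (2J+1)×Δ×N² = 72
  k=0: +1/(0!×0!×1!×3!×2!×0!) = 1/12
Σ = 1/12  ⇒  CG² = 72×1/12² = 1/2
CG = +√(1/2) = +0.707107

+√(1/2) = +0.707107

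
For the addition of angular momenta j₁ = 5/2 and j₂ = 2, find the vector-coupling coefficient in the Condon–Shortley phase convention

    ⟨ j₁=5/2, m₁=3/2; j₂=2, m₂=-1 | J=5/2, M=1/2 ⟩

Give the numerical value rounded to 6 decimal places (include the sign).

j₁+j₂−J=2  J+j₁−j₂=3  J−j₁+j₂=2  j₁+j₂+J+1=8
(j₁±m₁, j₂±m₂, J±M) = (4,1,1,3,3,2)
P² = 216/35
sum k=0..1:
  [0] +1/4 = 1/4
  [1] −1/12 = -1/12
S = 1/6
C² = P²·S² = 6/35 ; C = +0.414039

+√(6/35) = +0.414039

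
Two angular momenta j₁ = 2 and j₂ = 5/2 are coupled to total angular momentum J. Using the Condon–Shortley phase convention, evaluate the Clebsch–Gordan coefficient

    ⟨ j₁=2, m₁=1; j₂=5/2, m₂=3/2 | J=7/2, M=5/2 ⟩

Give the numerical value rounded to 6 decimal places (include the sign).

√[8·1!3!4!/9! · 3!1!4!1!6!1!] = √(2304/7)
  +(−1)^0/∏(0,1,1,4,2,0)! = 1/48  (running 1/48)
  +(−1)^1/∏(1,0,0,3,3,1)! = -1/36  (running -1/144)
⟨..|..⟩ = √(2304/7)·(-1/144) = -0.125988

−√(1/63) = -0.125988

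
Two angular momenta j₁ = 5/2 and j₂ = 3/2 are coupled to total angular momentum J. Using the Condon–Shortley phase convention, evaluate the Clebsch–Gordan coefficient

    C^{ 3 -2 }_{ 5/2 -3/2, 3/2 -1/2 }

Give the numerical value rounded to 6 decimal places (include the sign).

-0.288675

j₁+j₂−J=1  J+j₁−j₂=4  J−j₁+j₂=2  j₁+j₂+J+1=8
(j₁±m₁, j₂±m₂, J±M) = (1,4,1,2,1,5)
P² = 48
sum k=0..1:
  [0] +1/24 = 1/24
  [1] −1/12 = -1/12
S = -1/24
C² = P²·S² = 1/12 ; C = -0.288675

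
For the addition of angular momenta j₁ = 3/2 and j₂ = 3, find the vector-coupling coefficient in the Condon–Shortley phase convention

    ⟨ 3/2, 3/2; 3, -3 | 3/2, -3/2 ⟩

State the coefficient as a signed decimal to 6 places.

+√(4/7) ≈ +0.755929

√[4·3!0!3!/7! · 3!0!0!6!0!3!] = √(5184/7)
  +(−1)^0/∏(0,3,0,0,0,3)! = 1/36  (running 1/36)
⟨..|..⟩ = √(5184/7)·(1/36) = +0.755929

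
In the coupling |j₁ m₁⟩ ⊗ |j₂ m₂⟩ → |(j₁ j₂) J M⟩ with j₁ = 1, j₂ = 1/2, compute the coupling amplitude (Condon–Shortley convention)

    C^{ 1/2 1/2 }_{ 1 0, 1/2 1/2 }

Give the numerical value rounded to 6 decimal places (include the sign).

−√(1/3) = -0.577350

j₁+j₂−J=1  J+j₁−j₂=1  J−j₁+j₂=0  j₁+j₂+J+1=3
(j₁±m₁, j₂±m₂, J±M) = (1,1,1,0,1,0)
P² = 1/3
sum k=1..1:
  [1] −1/1 = -1
S = -1
C² = P²·S² = 1/3 ; C = -0.577350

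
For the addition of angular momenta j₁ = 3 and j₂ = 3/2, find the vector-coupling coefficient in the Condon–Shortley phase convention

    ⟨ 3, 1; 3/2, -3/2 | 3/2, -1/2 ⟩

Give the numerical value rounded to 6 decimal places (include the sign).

+√(4/35) = +0.338062

j₁+j₂−J=3  J+j₁−j₂=3  J−j₁+j₂=0  j₁+j₂+J+1=7
(j₁±m₁, j₂±m₂, J±M) = (4,2,0,3,1,2)
P² = 576/35
sum k=0..0:
  [0] +1/12 = 1/12
S = 1/12
C² = P²·S² = 4/35 ; C = +0.338062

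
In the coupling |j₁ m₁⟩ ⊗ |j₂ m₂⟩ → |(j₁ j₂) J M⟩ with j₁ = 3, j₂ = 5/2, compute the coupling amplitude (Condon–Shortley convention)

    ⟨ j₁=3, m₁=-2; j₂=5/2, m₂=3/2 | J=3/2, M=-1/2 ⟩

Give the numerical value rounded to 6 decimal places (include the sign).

triangle: 4!×2!×1!/8! = 48/40320
(j±m)!: 1!×5!×4!×1!×1!×2! = 5760
prefactor² = (2J+1)×Δ×N² = 192/7
  k=3: −1/(3!×1!×2!×1!×0!×0!) = -1/12
  k=4: +1/(4!×0!×1!×0!×1!×1!) = 1/24
Σ = -1/24  ⇒  CG² = 192/7×(-1/24)² = 1/21
CG = −√(1/21) = -0.218218

−√(1/21) = -0.218218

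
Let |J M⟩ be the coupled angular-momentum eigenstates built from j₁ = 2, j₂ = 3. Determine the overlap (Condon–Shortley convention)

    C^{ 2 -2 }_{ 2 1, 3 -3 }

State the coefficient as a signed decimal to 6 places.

+0.597614  (= +√(5/14))

√[5·3!1!3!/8! · 3!1!0!6!0!4!] = √(3240/7)
  +(−1)^0/∏(0,3,1,0,0,3)! = 1/36  (running 1/36)
⟨..|..⟩ = √(3240/7)·(1/36) = +0.597614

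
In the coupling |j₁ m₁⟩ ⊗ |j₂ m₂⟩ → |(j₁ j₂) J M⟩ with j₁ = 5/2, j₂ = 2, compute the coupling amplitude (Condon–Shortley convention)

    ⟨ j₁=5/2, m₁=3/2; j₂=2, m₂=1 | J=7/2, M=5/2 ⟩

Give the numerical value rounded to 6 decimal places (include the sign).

√[8·1!4!3!/9! · 4!1!3!1!6!1!] = √(2304/7)
  +(−1)^0/∏(0,1,1,3,3,0)! = 1/36  (running 1/36)
  +(−1)^1/∏(1,0,0,2,4,1)! = -1/48  (running 1/144)
⟨..|..⟩ = √(2304/7)·(1/144) = +0.125988

+0.125988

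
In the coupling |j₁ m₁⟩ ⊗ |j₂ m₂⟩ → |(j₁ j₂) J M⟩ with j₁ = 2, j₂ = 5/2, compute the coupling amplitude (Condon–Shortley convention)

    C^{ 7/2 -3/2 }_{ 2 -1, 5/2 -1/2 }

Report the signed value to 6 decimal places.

−√(2/21) = -0.308607

√[8·1!3!4!/9! · 1!3!2!3!2!5!] = √(384/7)
  +(−1)^0/∏(0,1,3,2,0,2)! = 1/24  (running 1/24)
  +(−1)^1/∏(1,0,2,1,1,3)! = -1/12  (running -1/24)
⟨..|..⟩ = √(384/7)·(-1/24) = -0.308607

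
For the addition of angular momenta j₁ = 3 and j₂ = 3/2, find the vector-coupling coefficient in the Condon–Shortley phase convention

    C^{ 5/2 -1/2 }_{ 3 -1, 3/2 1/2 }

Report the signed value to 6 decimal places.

triangle: 2!·4!·1!/8! = 48/40320
(j±m)!: 2!·4!·2!·1!·2!·3! = 1152
prefactor² = (2J+1)·Δ·N² = 288/35
  k=1: −1/(1!·1!·3!·1!·1!·0!) = -1/6
  k=2: +1/(2!·0!·2!·0!·2!·1!) = 1/8
Σ = -1/24  ⇒  CG² = 288/35·(-1/24)² = 1/70
CG = −√(1/70) = -0.119523

-0.119523  (= −√(1/70))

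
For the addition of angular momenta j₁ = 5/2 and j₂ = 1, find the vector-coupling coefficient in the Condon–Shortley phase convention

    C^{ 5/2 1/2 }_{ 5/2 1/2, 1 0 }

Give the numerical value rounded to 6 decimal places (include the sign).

+0.169031  (= +√(1/35))

triangle: 1!×4!×1!/7! = 24/5040
(j±m)!: 3!×2!×1!×1!×3!×2! = 144
prefactor² = (2J+1)×Δ×N² = 144/35
  k=0: +1/(0!×1!×2!×1!×2!×0!) = 1/4
  k=1: −1/(1!×0!×1!×0!×3!×1!) = -1/6
Σ = 1/12  ⇒  CG² = 144/35×1/12² = 1/35
CG = +√(1/35) = +0.169031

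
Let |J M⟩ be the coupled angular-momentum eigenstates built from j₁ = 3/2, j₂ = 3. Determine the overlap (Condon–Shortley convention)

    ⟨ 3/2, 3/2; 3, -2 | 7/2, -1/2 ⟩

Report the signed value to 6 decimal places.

triangle: 1!*2!*5!/9! = 240/362880
(j±m)!: 3!*0!*1!*5!*3!*4! = 103680
prefactor² = (2J+1)*Δ*N² = 3840/7
  k=0: +1/(0!*1!*0!*1!*2!*4!) = 1/48
Σ = 1/48  ⇒  CG² = 3840/7*1/48² = 5/21
CG = +√(5/21) = +0.487950

+√(5/21) ≈ +0.487950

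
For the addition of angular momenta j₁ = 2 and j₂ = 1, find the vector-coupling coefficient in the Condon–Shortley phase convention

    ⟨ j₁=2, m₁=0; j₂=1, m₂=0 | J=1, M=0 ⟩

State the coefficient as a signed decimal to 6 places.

j₁+j₂−J=2  J+j₁−j₂=2  J−j₁+j₂=0  j₁+j₂+J+1=5
(j₁±m₁, j₂±m₂, J±M) = (2,2,1,1,1,1)
P² = 2/5
sum k=1..1:
  [1] −1/1 = -1
S = -1
C² = P²·S² = 2/5 ; C = -0.632456

-0.632456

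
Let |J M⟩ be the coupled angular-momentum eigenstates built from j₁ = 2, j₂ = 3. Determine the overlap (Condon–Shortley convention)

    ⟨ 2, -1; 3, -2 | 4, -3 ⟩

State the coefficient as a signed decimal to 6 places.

+√(1/20) ≈ +0.223607

j₁+j₂−J=1  J+j₁−j₂=3  J−j₁+j₂=5  j₁+j₂+J+1=10
(j₁±m₁, j₂±m₂, J±M) = (1,3,1,5,1,7)
P² = 6480
sum k=0..1:
  [0] +1/144 = 1/144
  [1] −1/240 = -1/240
S = 1/360
C² = P²·S² = 1/20 ; C = +0.223607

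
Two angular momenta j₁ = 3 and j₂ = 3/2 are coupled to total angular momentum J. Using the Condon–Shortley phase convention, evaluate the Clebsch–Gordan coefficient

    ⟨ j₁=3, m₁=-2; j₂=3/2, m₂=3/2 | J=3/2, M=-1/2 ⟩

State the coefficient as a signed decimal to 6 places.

-0.534522

√[4·3!3!0!/7! · 1!5!3!0!1!2!] = √(288/7)
  +(−1)^3/∏(3,0,2,0,1,0)! = -1/12  (running -1/12)
⟨..|..⟩ = √(288/7)·(-1/12) = -0.534522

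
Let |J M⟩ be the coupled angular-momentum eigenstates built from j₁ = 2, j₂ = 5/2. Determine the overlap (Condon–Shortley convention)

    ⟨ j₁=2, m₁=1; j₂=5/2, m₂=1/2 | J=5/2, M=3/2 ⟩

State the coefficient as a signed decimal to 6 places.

-0.414039

triangle: 2!×2!×3!/8! = 24/40320
(j±m)!: 3!×1!×3!×2!×4!×1! = 1728
prefactor² = (2J+1)×Δ×N² = 216/35
  k=0: +1/(0!×2!×1!×3!×1!×0!) = 1/12
  k=1: −1/(1!×1!×0!×2!×2!×1!) = -1/4
Σ = -1/6  ⇒  CG² = 216/35×(-1/6)² = 6/35
CG = −√(6/35) = -0.414039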